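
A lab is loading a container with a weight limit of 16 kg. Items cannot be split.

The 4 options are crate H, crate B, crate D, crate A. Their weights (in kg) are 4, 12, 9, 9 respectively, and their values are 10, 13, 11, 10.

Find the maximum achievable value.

Treat it as a binary knapsack problem.
crate H + crate A: weight 4 + 9 = 13 ≤ 16, value 10 + 10 = 20.
crate H + crate B: weight 4 + 12 = 16 ≤ 16, value 10 + 13 = 23.
crate H + crate D: weight 4 + 9 = 13 ≤ 16, value 10 + 11 = 21.
Best is crate H and crate B with total value 23.

23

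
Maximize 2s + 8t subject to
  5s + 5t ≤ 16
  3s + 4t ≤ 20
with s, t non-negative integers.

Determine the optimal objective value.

24

The continuous relaxation peaks at (0, 3.2) with value 25.60; rounding to a feasible lattice point costs some objective.
(s,t)=(0,3): 5·0+5·3=15≤16, 3·0+4·3=12≤20, objective 24.
(s,t)=(1,2): 5·1+5·2=15≤16, 3·1+4·2=11≤20, objective 18.
(s,t)=(0,2): 5·0+5·2=10≤16, 3·0+4·2=8≤20, objective 16.
The best lattice point is (0,3), giving 24.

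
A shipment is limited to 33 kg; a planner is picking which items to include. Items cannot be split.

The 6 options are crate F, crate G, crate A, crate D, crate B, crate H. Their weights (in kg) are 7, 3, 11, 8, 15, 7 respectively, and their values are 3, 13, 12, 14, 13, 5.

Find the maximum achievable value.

45

Allowing fractional choices, the relaxed optimum would be about 48.5, but items are indivisible.
crate F + crate G + crate D + crate B: weight 7 + 3 + 8 + 15 = 33 ≤ 33, value 3 + 13 + 14 + 13 = 43.
crate G + crate D + crate B + crate H: weight 3 + 8 + 15 + 7 = 33 ≤ 33, value 13 + 14 + 13 + 5 = 45.
crate G + crate A + crate D + crate H: weight 3 + 11 + 8 + 7 = 29 ≤ 33, value 13 + 12 + 14 + 5 = 44.
Best is crate G, crate D, crate B, and crate H with total value 45.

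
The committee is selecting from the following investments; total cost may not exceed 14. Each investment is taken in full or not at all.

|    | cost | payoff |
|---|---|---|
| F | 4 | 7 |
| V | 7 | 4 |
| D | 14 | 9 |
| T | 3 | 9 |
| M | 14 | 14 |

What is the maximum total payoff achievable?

Take F, V, and T: cost 4 + 7 + 3 = 14 ≤ 14, payoff 7 + 4 + 9 = 20.
No other feasible combination does better.

20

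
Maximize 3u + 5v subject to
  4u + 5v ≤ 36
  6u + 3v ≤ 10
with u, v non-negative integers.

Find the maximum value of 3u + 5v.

(u,v)=(0,3): 4·0+5·3=15≤36, 6·0+3·3=9≤10, objective 15.
(u,v)=(0,2): 4·0+5·2=10≤36, 6·0+3·2=6≤10, objective 10.
The best lattice point is (0,3), giving 15.

15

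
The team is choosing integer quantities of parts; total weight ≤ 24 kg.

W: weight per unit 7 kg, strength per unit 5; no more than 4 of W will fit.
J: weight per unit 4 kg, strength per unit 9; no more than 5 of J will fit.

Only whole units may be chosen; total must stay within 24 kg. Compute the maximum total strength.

45

This is a bounded integer knapsack.
5×J: weight 20 ≤ 24, strength 5·9 = 45.
1×W and 4×J: weight 23 ≤ 24, strength 1·5 + 4·9 = 41.
Best is 45.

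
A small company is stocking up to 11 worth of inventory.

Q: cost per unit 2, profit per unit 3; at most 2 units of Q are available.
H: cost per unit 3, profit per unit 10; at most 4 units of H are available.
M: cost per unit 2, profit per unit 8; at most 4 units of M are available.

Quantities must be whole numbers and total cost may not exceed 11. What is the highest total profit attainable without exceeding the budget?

Take 1×H and 4×M: cost 11 ≤ 11, profit 1·10 + 4·8 = 42.
M has the best ratio (8/2) and is taken to its limit of 4; remaining capacity is filled optimally with the others.

42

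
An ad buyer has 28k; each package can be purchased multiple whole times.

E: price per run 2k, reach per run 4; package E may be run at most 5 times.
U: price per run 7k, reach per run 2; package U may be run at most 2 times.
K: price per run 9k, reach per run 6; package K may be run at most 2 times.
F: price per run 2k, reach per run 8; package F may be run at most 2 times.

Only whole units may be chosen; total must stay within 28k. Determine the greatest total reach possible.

42

F has the best ratio (8/2); taking only F gives at most 2×8 = 16 (stopped by the supply cap of 2).
Mixing does better — 5×E, 1×K, and 2×F: price 23 ≤ 28, reach 5·4 + 1·6 + 2·8 = 42.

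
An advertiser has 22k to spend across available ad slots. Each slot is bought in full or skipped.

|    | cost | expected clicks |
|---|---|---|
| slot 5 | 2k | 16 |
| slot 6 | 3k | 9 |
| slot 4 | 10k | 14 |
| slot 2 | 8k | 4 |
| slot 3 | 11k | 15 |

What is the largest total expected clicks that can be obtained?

Allowing fractional choices, the relaxed optimum would be about 48.5, but ad slots are indivisible.
slot 5 + slot 6 + slot 3: cost 2 + 3 + 11 = 16 ≤ 22, expected clicks 16 + 9 + 15 = 40.
slot 5 + slot 6 + slot 4: cost 2 + 3 + 10 = 15 ≤ 22, expected clicks 16 + 9 + 14 = 39.
Best is slot 5, slot 6, and slot 3 with total expected clicks 40.

40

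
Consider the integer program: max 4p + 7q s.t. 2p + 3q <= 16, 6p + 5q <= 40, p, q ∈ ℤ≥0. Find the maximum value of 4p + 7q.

The continuous relaxation peaks at (0, 5.33) with value 37.33; rounding to a feasible lattice point costs some objective.
(p,q)=(2,4): 2·2+3·4=16≤16, 6·2+5·4=32≤40, objective 36.
(p,q)=(0,5): 2·0+3·5=15≤16, 6·0+5·5=25≤40, objective 35.
(p,q)=(3,3): 2·3+3·3=15≤16, 6·3+5·3=33≤40, objective 33.
Maximum is 36 at (p,q)=(2,4).

36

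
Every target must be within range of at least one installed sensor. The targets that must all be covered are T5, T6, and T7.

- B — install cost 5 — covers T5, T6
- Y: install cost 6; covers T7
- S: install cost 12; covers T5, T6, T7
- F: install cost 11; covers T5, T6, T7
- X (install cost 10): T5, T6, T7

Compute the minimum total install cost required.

10

This is a weighted set-cover instance.
The greedy cost-per-new-target heuristic would pick B and Y for 11, but a cheaper cover exists.
X alone covers T5, T6, T7 — every target.
Total install cost: 10.
No cover costs less than 10.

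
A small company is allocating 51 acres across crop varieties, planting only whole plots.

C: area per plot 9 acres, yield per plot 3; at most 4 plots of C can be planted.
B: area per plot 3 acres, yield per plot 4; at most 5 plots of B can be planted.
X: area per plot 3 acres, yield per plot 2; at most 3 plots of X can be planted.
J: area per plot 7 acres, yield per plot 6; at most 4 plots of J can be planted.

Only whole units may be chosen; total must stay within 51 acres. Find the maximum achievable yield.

Take 5×B, 2×X, and 4×J: area 49 ≤ 51, yield 5·4 + 2·2 + 4·6 = 48.
B has the best ratio (4/3) and is taken to its limit of 5; remaining capacity is filled optimally with the others.

48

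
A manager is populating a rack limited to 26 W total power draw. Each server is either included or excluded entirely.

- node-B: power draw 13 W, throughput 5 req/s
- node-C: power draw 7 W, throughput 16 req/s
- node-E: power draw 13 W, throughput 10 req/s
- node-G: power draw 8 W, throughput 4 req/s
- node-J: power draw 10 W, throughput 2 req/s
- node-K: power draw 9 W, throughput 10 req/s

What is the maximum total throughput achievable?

Take node-C, node-G, and node-K: power draw 7 + 8 + 9 = 24 ≤ 26, throughput 16 + 4 + 10 = 30.
No other feasible combination does better.

30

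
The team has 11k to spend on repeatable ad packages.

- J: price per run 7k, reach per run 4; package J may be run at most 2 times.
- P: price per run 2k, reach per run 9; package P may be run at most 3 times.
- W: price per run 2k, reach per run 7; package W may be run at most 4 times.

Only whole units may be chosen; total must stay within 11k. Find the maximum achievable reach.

41

This is a bounded integer knapsack.
2×P and 3×W: price 10 ≤ 11, reach 2·9 + 3·7 = 39.
3×P and 2×W: price 10 ≤ 11, reach 3·9 + 2·7 = 41.
Best is 41.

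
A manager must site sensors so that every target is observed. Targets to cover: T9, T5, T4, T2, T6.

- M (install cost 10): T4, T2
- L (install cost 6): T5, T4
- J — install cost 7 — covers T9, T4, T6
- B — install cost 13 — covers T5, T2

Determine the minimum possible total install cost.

Choose J and B: together they cover T9, T5, T4, T2, T6 — every target.
Total install cost: 7 + 13 = 20.

20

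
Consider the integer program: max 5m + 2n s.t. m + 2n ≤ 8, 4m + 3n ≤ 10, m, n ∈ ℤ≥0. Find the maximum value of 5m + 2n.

(m,n)=(2,0) is feasible, giving 10.
(m,n)=(1,1) is feasible, giving 7.
(m,n)=(1,0) is feasible, giving 5.
No feasible integer point exceeds 10.

10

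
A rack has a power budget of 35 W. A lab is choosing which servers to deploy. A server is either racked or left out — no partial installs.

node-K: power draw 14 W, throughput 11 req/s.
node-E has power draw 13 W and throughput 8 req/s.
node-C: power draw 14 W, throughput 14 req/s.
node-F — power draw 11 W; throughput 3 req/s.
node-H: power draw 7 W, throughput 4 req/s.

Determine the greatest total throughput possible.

29

Treat it as a binary knapsack problem.
node-K + node-C + node-H: power draw 14 + 14 + 7 = 35 ≤ 35, throughput 11 + 14 + 4 = 29.
node-E + node-C + node-H: power draw 13 + 14 + 7 = 34 ≤ 35, throughput 8 + 14 + 4 = 26.
node-K + node-C: power draw 14 + 14 = 28 ≤ 35, throughput 11 + 14 = 25.
Best is node-K, node-C, and node-H with total throughput 29.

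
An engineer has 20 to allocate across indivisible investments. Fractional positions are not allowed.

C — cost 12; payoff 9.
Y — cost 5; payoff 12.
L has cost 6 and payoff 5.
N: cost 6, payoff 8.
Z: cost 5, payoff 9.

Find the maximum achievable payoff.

Treat it as a binary knapsack problem.
Allowing fractional choices, the relaxed optimum would be about 32.3, but investments are indivisible.
Y + L + Z: cost 5 + 6 + 5 = 16 ≤ 20, payoff 12 + 5 + 9 = 26.
Y + N + Z: cost 5 + 6 + 5 = 16 ≤ 20, payoff 12 + 8 + 9 = 29.
Y + L + N: cost 5 + 6 + 6 = 17 ≤ 20, payoff 12 + 5 + 8 = 25.
Best is Y, N, and Z with total payoff 29.

29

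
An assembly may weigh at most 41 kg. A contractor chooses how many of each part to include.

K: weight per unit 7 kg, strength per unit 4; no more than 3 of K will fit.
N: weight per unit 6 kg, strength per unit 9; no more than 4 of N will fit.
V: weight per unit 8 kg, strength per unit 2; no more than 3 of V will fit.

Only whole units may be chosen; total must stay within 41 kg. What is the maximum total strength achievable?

44

2×K and 4×N: weight 38 ≤ 41, strength 2·4 + 4·9 = 44.
1×K, 4×N, and 1×V: weight 39 ≤ 41, strength 1·4 + 4·9 + 1·2 = 42.
Best is 44.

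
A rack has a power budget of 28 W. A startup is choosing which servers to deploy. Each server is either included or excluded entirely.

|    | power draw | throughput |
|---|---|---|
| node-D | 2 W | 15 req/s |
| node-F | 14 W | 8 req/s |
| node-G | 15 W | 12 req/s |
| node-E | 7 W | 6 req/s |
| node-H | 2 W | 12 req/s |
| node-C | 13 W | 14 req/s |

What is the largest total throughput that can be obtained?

47

Allowing fractional choices, the relaxed optimum would be about 50.2, but servers are indivisible.
node-D + node-H + node-C: power draw 2 + 2 + 13 = 17 ≤ 28, throughput 15 + 12 + 14 = 41.
node-D + node-E + node-H + node-C: power draw 2 + 7 + 2 + 13 = 24 ≤ 28, throughput 15 + 6 + 12 + 14 = 47.
node-D + node-G + node-E + node-H: power draw 2 + 15 + 7 + 2 = 26 ≤ 28, throughput 15 + 12 + 6 + 12 = 45.
Best is node-D, node-E, node-H, and node-C with total throughput 47.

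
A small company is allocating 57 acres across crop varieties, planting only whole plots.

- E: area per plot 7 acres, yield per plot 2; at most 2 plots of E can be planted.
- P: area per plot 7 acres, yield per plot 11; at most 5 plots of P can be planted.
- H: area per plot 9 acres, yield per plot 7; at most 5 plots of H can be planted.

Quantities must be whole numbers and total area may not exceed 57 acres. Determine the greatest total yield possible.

69

P has the best ratio (11/7); taking only P gives at most 5×11 = 55 (stopped by the supply cap of 5).
Mixing does better — 5×P and 2×H: area 53 ≤ 57, yield 5·11 + 2·7 = 69.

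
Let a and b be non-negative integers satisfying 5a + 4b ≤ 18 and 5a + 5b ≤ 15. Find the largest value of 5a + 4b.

(a,b)=(3,0): 5·3+4·0=15≤18, 5·3+5·0=15≤15, objective 15.
(a,b)=(2,1): 5·2+4·1=14≤18, 5·2+5·1=15≤15, objective 14.
Maximum is 15 at (a,b)=(3,0).

15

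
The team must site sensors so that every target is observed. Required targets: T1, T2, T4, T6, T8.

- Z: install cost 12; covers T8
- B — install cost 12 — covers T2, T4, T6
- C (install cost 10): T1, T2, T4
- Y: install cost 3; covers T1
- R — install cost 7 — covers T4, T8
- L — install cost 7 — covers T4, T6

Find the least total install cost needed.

22

Choose B, Y, and R: together they cover T1, T2, T4, T6, T8 — every target.
Total install cost: 12 + 3 + 7 = 22.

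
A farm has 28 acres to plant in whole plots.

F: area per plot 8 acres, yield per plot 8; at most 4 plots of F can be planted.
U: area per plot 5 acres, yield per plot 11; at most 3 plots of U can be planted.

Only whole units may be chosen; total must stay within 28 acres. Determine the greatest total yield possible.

Take 1×F and 3×U: area 23 ≤ 28, yield 1·8 + 3·11 = 41.
U has the best ratio (11/5) and is taken to its limit of 3; remaining capacity is filled optimally with the others.

41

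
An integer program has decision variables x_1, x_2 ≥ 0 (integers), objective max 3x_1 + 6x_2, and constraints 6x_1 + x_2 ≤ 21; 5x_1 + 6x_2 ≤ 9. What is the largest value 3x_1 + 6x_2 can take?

(x_1,x_2)=(0,1): 6·0+1·1=1≤21, 5·0+6·1=6≤9, objective 6.
(x_1,x_2)=(1,0): 6·1+1·0=6≤21, 5·1+6·0=5≤9, objective 3.
(x_1,x_2)=(0,0): 6·0+1·0=0≤21, 5·0+6·0=0≤9, objective 0.
No feasible integer point exceeds 6.

6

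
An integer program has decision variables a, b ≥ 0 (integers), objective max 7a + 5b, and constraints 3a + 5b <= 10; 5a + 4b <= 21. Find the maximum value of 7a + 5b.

21

(a,b)=(3,0): 3·3+5·0=9≤10, 5·3+4·0=15≤21, objective 21.
(a,b)=(2,0): 3·2+5·0=6≤10, 5·2+4·0=10≤21, objective 14.
No feasible integer point exceeds 21.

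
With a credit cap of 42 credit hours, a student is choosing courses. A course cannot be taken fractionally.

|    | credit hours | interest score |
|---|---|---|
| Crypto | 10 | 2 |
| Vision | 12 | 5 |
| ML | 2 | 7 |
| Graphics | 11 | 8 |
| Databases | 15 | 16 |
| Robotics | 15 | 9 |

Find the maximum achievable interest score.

Treat it as a binary knapsack problem.
Crypto + ML + Databases + Robotics: credit hours 10 + 2 + 15 + 15 = 42 ≤ 42, interest score 2 + 7 + 16 + 9 = 34.
Vision + ML + Graphics + Databases: credit hours 12 + 2 + 11 + 15 = 40 ≤ 42, interest score 5 + 7 + 8 + 16 = 36.
Best is Vision, ML, Graphics, and Databases with total interest score 36.

36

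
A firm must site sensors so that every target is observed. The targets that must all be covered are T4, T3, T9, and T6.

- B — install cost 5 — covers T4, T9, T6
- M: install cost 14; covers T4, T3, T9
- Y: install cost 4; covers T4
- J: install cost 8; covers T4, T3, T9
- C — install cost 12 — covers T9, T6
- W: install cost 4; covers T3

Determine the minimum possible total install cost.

Choose B and W: together they cover T4, T3, T9, T6 — every target.
Total install cost: 5 + 4 = 9.
No cover costs less than 9.

9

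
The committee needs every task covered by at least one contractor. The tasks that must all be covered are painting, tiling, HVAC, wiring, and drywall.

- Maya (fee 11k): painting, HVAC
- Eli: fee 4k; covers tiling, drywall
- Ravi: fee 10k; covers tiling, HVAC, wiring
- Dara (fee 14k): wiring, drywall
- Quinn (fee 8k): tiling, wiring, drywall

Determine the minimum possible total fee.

This is a weighted set-cover instance.
Choose Maya and Quinn: together they cover painting, tiling, HVAC, wiring, drywall — every task.
Total fee: 11 + 8 = 19.

19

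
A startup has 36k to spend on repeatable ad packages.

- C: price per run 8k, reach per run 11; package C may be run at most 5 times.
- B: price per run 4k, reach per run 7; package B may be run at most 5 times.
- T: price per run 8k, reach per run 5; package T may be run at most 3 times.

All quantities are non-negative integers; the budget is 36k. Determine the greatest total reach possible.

57

B has the best ratio (7/4); taking only B gives at most 5×7 = 35 (stopped by the supply cap of 5).
Mixing does better — 2×C and 5×B: price 36 ≤ 36, reach 2·11 + 5·7 = 57.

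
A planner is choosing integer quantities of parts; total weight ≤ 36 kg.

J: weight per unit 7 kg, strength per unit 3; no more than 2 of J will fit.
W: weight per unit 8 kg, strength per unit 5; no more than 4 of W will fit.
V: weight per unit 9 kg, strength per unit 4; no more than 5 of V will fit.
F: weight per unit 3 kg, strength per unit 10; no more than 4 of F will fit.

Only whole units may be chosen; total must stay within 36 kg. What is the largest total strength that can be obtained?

This is a bounded integer knapsack.
Take 3×W and 4×F: weight 36 ≤ 36, strength 3·5 + 4·10 = 55.
F has the best ratio (10/3) and is taken to its limit of 4; remaining capacity is filled optimally with the others.

55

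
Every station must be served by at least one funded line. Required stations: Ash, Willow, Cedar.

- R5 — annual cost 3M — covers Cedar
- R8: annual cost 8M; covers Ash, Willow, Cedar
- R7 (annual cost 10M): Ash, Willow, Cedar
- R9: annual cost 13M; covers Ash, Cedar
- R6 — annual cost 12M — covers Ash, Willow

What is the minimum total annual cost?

8

R8 alone covers Ash, Willow, Cedar — every station.
Total annual cost: 8.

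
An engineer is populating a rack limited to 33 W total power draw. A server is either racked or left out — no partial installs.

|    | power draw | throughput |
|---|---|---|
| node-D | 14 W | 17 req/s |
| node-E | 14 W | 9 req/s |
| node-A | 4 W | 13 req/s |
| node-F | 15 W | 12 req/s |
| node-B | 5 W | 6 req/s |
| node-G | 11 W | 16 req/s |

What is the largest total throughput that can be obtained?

46

Treat it as a binary knapsack problem.
Allowing fractional choices, the relaxed optimum would be about 50.8, but servers are indivisible.
node-D + node-A + node-G: power draw 14 + 4 + 11 = 29 ≤ 33, throughput 17 + 13 + 16 = 46.
node-D + node-A + node-F: power draw 14 + 4 + 15 = 33 ≤ 33, throughput 17 + 13 + 12 = 42.
Best is node-D, node-A, and node-G with total throughput 46.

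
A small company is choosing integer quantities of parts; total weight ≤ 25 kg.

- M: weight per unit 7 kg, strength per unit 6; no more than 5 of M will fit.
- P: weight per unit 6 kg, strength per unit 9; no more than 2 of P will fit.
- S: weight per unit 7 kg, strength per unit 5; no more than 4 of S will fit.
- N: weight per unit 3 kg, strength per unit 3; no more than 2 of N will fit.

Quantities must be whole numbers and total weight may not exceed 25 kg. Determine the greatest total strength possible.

30

This is a bounded integer knapsack.
1×M, 2×P, and 2×N: weight 25 ≤ 25, strength 1·6 + 2·9 + 2·3 = 30.
2×P, 1×S, and 2×N: weight 25 ≤ 25, strength 2·9 + 1·5 + 2·3 = 29.
Best is 30.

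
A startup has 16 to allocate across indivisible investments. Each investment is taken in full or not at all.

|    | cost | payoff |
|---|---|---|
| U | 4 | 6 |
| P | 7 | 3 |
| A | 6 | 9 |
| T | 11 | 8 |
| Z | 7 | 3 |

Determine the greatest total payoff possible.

Treat it as a binary knapsack problem.
Take U and A: cost 4 + 6 = 10 ≤ 16, payoff 6 + 9 = 15.
No other feasible combination does better.

15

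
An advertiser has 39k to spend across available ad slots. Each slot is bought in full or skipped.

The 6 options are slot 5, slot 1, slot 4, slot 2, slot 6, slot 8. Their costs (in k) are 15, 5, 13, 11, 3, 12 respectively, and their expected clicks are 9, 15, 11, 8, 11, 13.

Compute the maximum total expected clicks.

slot 5 + slot 1 + slot 6 + slot 8: cost 15 + 5 + 3 + 12 = 35 ≤ 39, expected clicks 9 + 15 + 11 + 13 = 48.
slot 1 + slot 4 + slot 6 + slot 8: cost 5 + 13 + 3 + 12 = 33 ≤ 39, expected clicks 15 + 11 + 11 + 13 = 50.
slot 1 + slot 2 + slot 6 + slot 8: cost 5 + 11 + 3 + 12 = 31 ≤ 39, expected clicks 15 + 8 + 11 + 13 = 47.
Best is slot 1, slot 4, slot 6, and slot 8 with total expected clicks 50.

50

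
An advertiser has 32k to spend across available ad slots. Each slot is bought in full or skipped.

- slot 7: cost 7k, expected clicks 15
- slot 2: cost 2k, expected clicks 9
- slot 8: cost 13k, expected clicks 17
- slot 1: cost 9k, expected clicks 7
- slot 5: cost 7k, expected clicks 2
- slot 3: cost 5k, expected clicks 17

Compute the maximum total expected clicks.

58

Treat it as a binary knapsack problem.
Take slot 7, slot 2, slot 8, and slot 3: cost 7 + 2 + 13 + 5 = 27 ≤ 32, expected clicks 15 + 9 + 17 + 17 = 58.
No other feasible combination does better.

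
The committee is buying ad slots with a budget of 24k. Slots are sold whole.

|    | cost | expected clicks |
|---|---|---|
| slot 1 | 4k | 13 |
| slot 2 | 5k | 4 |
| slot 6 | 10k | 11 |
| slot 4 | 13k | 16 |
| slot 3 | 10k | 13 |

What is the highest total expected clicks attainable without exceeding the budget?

37

This is an integer program with binary decision variables.
slot 1 + slot 6 + slot 3: cost 4 + 10 + 10 = 24 ≤ 24, expected clicks 13 + 11 + 13 = 37.
slot 1 + slot 2 + slot 4: cost 4 + 5 + 13 = 22 ≤ 24, expected clicks 13 + 4 + 16 = 33.
Best is slot 1, slot 6, and slot 3 with total expected clicks 37.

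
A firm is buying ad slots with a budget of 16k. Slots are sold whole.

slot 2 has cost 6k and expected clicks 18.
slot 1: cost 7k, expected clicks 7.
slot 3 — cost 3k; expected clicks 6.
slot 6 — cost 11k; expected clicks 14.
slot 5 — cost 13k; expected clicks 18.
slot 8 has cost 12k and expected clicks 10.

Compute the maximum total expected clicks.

Allowing fractional choices, the relaxed optimum would be about 33.7, but ad slots are indivisible.
slot 2 + slot 1 + slot 3: cost 6 + 7 + 3 = 16 ≤ 16, expected clicks 18 + 7 + 6 = 31.
slot 2 + slot 1: cost 6 + 7 = 13 ≤ 16, expected clicks 18 + 7 = 25.
slot 2 + slot 3: cost 6 + 3 = 9 ≤ 16, expected clicks 18 + 6 = 24.
Best is slot 2, slot 1, and slot 3 with total expected clicks 31.

31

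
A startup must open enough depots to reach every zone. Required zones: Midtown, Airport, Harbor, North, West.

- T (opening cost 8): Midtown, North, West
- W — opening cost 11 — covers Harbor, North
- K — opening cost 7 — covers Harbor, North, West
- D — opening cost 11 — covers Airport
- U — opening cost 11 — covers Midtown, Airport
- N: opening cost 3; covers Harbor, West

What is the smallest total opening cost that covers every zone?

This is an integer covering problem.
The greedy cost-per-new-zone heuristic would pick N, T, and D for 22, but a cheaper cover exists.
Choose K and U: together they cover Midtown, Airport, Harbor, North, West — every zone.
Total opening cost: 7 + 11 = 18.
No cover costs less than 18.

18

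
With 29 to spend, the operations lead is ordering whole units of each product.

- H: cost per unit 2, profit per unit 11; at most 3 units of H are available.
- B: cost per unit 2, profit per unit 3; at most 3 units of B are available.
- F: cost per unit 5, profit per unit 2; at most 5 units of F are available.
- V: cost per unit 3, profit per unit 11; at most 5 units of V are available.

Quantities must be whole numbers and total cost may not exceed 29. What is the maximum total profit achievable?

This is a bounded integer knapsack.
Take 3×H, 3×B, and 5×V: cost 27 ≤ 29, profit 3·11 + 3·3 + 5·11 = 97.
H has the best ratio (11/2) and is taken to its limit of 3; remaining capacity is filled optimally with the others.

97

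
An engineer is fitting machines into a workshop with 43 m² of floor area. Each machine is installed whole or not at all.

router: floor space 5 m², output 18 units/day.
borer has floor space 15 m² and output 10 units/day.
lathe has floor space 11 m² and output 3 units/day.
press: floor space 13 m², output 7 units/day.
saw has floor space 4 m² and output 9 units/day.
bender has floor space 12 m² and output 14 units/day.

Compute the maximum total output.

51

This is a 0-1 knapsack instance.
Allowing fractional choices, the relaxed optimum would be about 54.8, but machines are indivisible.
router + borer + saw + bender: floor space 5 + 15 + 4 + 12 = 36 ≤ 43, output 18 + 10 + 9 + 14 = 51.
router + press + saw + bender: floor space 5 + 13 + 4 + 12 = 34 ≤ 43, output 18 + 7 + 9 + 14 = 48.
router + borer + lathe + bender: floor space 5 + 15 + 11 + 12 = 43 ≤ 43, output 18 + 10 + 3 + 14 = 45.
Best is router, borer, saw, and bender with total output 51.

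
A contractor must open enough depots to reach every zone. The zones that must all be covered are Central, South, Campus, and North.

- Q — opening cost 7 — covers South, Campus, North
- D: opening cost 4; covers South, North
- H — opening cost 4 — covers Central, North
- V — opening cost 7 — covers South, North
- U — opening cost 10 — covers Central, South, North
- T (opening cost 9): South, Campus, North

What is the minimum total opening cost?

Choose Q and H: together they cover Central, South, Campus, North — every zone.
Total opening cost: 7 + 4 = 11.

11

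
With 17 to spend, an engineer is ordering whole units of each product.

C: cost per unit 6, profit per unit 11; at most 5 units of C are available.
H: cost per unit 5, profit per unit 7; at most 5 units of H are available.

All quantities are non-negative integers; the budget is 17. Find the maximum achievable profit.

2×C and 1×H: cost 17 ≤ 17, profit 2·11 + 1·7 = 29.
1×C and 2×H: cost 16 ≤ 17, profit 1·11 + 2·7 = 25.
Best is 29.

29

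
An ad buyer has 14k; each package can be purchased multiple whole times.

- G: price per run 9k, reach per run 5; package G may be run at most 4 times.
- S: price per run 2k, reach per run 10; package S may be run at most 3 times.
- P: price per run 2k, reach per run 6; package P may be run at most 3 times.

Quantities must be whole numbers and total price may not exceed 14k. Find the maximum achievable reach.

3×S and 2×P: price 10 ≤ 14, reach 3·10 + 2·6 = 42.
3×S and 3×P: price 12 ≤ 14, reach 3·10 + 3·6 = 48.
Best is 48.

48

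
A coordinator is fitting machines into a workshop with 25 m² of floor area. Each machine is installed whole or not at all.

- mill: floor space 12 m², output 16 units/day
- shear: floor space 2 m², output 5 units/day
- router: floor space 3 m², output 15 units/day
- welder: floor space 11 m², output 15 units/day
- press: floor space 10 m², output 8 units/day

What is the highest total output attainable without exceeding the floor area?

mill + shear + router: floor space 12 + 2 + 3 = 17 ≤ 25, output 16 + 5 + 15 = 36.
router + welder + press: floor space 3 + 11 + 10 = 24 ≤ 25, output 15 + 15 + 8 = 38.
mill + router + press: floor space 12 + 3 + 10 = 25 ≤ 25, output 16 + 15 + 8 = 39.
Best is mill, router, and press with total output 39.

39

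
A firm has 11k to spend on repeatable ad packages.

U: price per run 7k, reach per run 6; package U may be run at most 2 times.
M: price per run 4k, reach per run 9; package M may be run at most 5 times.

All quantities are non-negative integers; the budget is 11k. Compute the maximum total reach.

M has the best ratio (9/4); taking only M gives at most 2×9 = 18 (stopped by the price limit).
Optimal: 2×M: price 8 ≤ 11, reach 2·9 = 18.

18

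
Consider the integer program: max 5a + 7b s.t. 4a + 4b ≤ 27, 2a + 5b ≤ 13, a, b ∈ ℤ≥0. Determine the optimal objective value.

30

(a,b)=(6,0): 4·6+4·0=24≤27, 2·6+5·0=12≤13, objective 30.
(a,b)=(5,0): 4·5+4·0=20≤27, 2·5+5·0=10≤13, objective 25.
No feasible integer point exceeds 30.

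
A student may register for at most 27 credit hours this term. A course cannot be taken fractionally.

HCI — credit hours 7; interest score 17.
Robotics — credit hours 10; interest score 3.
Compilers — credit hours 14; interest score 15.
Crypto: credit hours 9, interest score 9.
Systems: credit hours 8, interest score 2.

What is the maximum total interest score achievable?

32

Allowing fractional choices, the relaxed optimum would be about 38.0, but courses are indivisible.
HCI + Crypto + Systems: credit hours 7 + 9 + 8 = 24 ≤ 27, interest score 17 + 9 + 2 = 28.
HCI + Robotics + Crypto: credit hours 7 + 10 + 9 = 26 ≤ 27, interest score 17 + 3 + 9 = 29.
HCI + Compilers: credit hours 7 + 14 = 21 ≤ 27, interest score 17 + 15 = 32.
Best is HCI and Compilers with total interest score 32.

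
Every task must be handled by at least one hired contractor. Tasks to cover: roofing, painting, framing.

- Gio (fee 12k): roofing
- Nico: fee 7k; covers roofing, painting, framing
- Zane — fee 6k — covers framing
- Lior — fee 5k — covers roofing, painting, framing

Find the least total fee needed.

5

This is an integer covering problem.
Lior alone covers roofing, painting, framing — every task.
Total fee: 5.
No cover costs less than 5.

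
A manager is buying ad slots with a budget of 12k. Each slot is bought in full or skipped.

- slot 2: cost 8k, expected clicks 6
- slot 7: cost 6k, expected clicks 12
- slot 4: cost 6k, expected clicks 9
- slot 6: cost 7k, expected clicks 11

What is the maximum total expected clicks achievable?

21

slot 6: cost 7 ≤ 12, expected clicks 11.
slot 7: cost 6 ≤ 12, expected clicks 12.
slot 7 + slot 4: cost 6 + 6 = 12 ≤ 12, expected clicks 12 + 9 = 21.
Best is slot 7 and slot 4 with total expected clicks 21.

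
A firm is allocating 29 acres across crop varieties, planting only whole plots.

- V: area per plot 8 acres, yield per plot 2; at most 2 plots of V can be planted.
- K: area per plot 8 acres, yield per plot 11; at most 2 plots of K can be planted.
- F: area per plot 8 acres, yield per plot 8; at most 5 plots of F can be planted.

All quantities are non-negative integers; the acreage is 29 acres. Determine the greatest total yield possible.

30

Take 2×K and 1×F: area 24 ≤ 29, yield 2·11 + 1·8 = 30.
K has the best ratio (11/8) and is taken to its limit of 2; remaining capacity is filled optimally with the others.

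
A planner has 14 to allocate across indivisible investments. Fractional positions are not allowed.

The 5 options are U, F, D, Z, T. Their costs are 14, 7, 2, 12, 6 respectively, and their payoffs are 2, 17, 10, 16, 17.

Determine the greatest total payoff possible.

D + T: cost 2 + 6 = 8 ≤ 14, payoff 10 + 17 = 27.
F + T: cost 7 + 6 = 13 ≤ 14, payoff 17 + 17 = 34.
Best is F and T with total payoff 34.

34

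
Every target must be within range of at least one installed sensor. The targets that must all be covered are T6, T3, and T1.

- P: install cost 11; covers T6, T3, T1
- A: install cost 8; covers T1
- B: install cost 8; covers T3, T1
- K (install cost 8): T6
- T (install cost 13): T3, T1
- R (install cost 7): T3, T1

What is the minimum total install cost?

11

This is a weighted set-cover instance.
The greedy cost-per-new-target heuristic would pick R and K for 15, but a cheaper cover exists.
P alone covers T6, T3, T1 — every target.
Total install cost: 11.
No cover costs less than 11.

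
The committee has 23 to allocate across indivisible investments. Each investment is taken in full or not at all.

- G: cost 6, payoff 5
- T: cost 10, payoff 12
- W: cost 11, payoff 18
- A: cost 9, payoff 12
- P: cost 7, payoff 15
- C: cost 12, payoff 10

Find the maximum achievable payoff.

This is a 0-1 knapsack instance.
W + P: cost 11 + 7 = 18 ≤ 23, payoff 18 + 15 = 33.
G + T + P: cost 6 + 10 + 7 = 23 ≤ 23, payoff 5 + 12 + 15 = 32.
G + A + P: cost 6 + 9 + 7 = 22 ≤ 23, payoff 5 + 12 + 15 = 32.
Best is W and P with total payoff 33.

33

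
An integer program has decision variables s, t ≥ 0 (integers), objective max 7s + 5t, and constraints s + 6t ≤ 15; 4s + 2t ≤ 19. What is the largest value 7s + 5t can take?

33

The continuous relaxation peaks at (3.82, 1.86) with value 36.05; rounding to a feasible lattice point costs some objective.
(s,t)=(4,1): 1·4+6·1=10≤15, 4·4+2·1=18≤19, objective 33.
(s,t)=(3,2): 1·3+6·2=15≤15, 4·3+2·2=16≤19, objective 31.
(s,t)=(4,0): 1·4+6·0=4≤15, 4·4+2·0=16≤19, objective 28.
Maximum is 33 at (s,t)=(4,1).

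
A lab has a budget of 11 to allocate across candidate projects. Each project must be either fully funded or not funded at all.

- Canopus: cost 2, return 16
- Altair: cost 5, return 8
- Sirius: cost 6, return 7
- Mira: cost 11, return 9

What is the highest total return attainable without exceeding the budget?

24

Allowing fractional choices, the relaxed optimum would be about 28.7, but projects are indivisible.
Canopus + Sirius: cost 2 + 6 = 8 ≤ 11, return 16 + 7 = 23.
Canopus: cost 2 ≤ 11, return 16.
Canopus + Altair: cost 2 + 5 = 7 ≤ 11, return 16 + 8 = 24.
Best is Canopus and Altair with total return 24.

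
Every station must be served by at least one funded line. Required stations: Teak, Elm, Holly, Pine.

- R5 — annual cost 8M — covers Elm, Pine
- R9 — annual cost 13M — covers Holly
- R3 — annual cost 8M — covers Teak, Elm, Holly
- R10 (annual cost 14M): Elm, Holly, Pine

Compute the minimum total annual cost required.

Choose R5 and R3: together they cover Teak, Elm, Holly, Pine — every station.
Total annual cost: 8 + 8 = 16.
No cover costs less than 16.

16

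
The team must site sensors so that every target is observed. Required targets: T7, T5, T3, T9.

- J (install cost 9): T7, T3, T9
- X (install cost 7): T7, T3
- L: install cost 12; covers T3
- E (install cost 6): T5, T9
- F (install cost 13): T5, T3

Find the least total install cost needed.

The greedy cost-per-new-target heuristic would pick J and E for 15, but a cheaper cover exists.
Choose X and E: together they cover T7, T5, T3, T9 — every target.
Total install cost: 7 + 6 = 13.
No cover costs less than 13.

13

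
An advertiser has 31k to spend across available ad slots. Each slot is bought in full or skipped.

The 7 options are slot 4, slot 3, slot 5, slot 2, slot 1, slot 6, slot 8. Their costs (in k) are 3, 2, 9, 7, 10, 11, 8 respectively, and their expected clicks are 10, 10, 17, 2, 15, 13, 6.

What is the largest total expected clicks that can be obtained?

54

Allowing fractional choices, the relaxed optimum would be about 60.3, but ad slots are indivisible.
slot 4 + slot 3 + slot 5 + slot 2 + slot 1: cost 3 + 2 + 9 + 7 + 10 = 31 ≤ 31, expected clicks 10 + 10 + 17 + 2 + 15 = 54.
slot 4 + slot 3 + slot 5 + slot 1: cost 3 + 2 + 9 + 10 = 24 ≤ 31, expected clicks 10 + 10 + 17 + 15 = 52.
slot 4 + slot 3 + slot 5 + slot 6: cost 3 + 2 + 9 + 11 = 25 ≤ 31, expected clicks 10 + 10 + 17 + 13 = 50.
Best is slot 4, slot 3, slot 5, slot 2, and slot 1 with total expected clicks 54.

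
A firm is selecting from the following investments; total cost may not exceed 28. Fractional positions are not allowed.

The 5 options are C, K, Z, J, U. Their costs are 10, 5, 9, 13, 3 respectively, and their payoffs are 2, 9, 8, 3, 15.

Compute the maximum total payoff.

K + Z + U: cost 5 + 9 + 3 = 17 ≤ 28, payoff 9 + 8 + 15 = 32.
C + K + Z + U: cost 10 + 5 + 9 + 3 = 27 ≤ 28, payoff 2 + 9 + 8 + 15 = 34.
K + J + U: cost 5 + 13 + 3 = 21 ≤ 28, payoff 9 + 3 + 15 = 27.
Best is C, K, Z, and U with total payoff 34.

34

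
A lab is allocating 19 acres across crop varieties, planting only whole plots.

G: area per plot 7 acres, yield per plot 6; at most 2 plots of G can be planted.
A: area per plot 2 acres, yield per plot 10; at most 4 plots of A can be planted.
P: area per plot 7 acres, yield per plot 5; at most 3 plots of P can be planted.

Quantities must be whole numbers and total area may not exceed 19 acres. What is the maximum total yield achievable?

This is a bounded integer knapsack.
A has the best ratio (10/2); taking only A gives at most 4×10 = 40 (stopped by the supply cap of 4).
Mixing does better — 1×G and 4×A: area 15 ≤ 19, yield 1·6 + 4·10 = 46.

46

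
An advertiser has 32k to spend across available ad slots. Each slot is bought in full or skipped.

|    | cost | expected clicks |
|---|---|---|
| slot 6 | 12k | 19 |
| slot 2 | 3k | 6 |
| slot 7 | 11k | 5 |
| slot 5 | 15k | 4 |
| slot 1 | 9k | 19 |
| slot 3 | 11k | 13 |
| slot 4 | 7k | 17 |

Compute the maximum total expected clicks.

This is an integer program with binary decision variables.
slot 6 + slot 1 + slot 4: cost 12 + 9 + 7 = 28 ≤ 32, expected clicks 19 + 19 + 17 = 55.
slot 6 + slot 2 + slot 1 + slot 4: cost 12 + 3 + 9 + 7 = 31 ≤ 32, expected clicks 19 + 6 + 19 + 17 = 61.
Best is slot 6, slot 2, slot 1, and slot 4 with total expected clicks 61.

61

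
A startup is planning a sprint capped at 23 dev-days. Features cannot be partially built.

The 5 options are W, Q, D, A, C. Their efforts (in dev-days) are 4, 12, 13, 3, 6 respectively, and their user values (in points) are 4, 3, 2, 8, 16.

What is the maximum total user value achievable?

28

Take W, A, and C: effort 4 + 3 + 6 = 13 ≤ 23, user value 4 + 8 + 16 = 28.
No other feasible combination does better.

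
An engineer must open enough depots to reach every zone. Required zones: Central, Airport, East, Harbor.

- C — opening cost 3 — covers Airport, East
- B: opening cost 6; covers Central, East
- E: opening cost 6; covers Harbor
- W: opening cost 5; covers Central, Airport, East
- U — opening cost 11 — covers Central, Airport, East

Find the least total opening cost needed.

The greedy cost-per-new-zone heuristic would pick C, W, and E for 14, but a cheaper cover exists.
Choose E and W: together they cover Central, Airport, East, Harbor — every zone.
Total opening cost: 6 + 5 = 11.
No cover costs less than 11.

11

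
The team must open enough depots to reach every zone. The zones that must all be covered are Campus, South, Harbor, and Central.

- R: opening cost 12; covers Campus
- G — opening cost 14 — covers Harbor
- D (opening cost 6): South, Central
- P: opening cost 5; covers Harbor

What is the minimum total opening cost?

23

This is a weighted set-cover instance.
Choose R, D, and P: together they cover Campus, South, Harbor, Central — every zone.
Total opening cost: 12 + 6 + 5 = 23.
No cover costs less than 23.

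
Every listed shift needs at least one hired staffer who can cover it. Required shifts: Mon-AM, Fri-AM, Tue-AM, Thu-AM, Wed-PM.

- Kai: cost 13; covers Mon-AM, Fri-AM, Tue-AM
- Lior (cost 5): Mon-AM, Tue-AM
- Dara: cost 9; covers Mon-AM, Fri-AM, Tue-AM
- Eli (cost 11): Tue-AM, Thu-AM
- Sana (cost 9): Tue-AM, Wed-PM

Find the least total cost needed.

The greedy cost-per-new-shift heuristic would pick Lior, Dara, Sana, and Eli for 34, but a cheaper cover exists.
Choose Dara, Eli, and Sana: together they cover Mon-AM, Fri-AM, Tue-AM, Thu-AM, Wed-PM — every shift.
Total cost: 9 + 11 + 9 = 29.
No cover costs less than 29.

29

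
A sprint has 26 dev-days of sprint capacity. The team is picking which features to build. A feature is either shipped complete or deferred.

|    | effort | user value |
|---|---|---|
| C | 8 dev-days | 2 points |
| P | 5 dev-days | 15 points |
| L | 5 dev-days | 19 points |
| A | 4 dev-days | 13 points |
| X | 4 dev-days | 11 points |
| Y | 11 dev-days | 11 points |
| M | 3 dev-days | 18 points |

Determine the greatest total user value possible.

76

Allowing fractional choices, the relaxed optimum would be about 81.0, but features are indivisible.
P + L + A + M: effort 5 + 5 + 4 + 3 = 17 ≤ 26, user value 15 + 19 + 13 + 18 = 65.
P + L + A + X + M: effort 5 + 5 + 4 + 4 + 3 = 21 ≤ 26, user value 15 + 19 + 13 + 11 + 18 = 76.
C + P + L + A + M: effort 8 + 5 + 5 + 4 + 3 = 25 ≤ 26, user value 2 + 15 + 19 + 13 + 18 = 67.
Best is P, L, A, X, and M with total user value 76.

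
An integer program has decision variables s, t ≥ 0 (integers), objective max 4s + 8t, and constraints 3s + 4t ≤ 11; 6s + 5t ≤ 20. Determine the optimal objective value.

20

Relaxing integrality, the LP optimum is 22.00 at (s,t) = (0, 2.75), which is not an integer point.
(s,t)=(1,2): 3·1+4·2=11≤11, 6·1+5·2=16≤20, objective 20.
(s,t)=(2,1): 3·2+4·1=10≤11, 6·2+5·1=17≤20, objective 16.
(s,t)=(0,2): 3·0+4·2=8≤11, 6·0+5·2=10≤20, objective 16.
The best lattice point is (1,2), giving 20.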